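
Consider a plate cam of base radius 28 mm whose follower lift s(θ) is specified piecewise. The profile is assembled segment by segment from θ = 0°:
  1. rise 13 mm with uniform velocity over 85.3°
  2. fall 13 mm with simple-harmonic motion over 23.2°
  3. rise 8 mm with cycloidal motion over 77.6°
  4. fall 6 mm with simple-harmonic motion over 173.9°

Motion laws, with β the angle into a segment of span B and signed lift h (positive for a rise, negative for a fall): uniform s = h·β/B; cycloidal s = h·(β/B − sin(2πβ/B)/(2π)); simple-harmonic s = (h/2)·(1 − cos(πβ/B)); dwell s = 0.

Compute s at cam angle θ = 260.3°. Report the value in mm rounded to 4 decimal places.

seg 1 [0°–85.3°] uniform, h=13: full span → s += 13 → s = 13.0000
seg 2 [85.3°–108.5°] simple-harmonic, h=-13: full span → s += -13 → s = 0.0000
seg 3 [108.5°–186.1°] cycloidal, h=8: full span → s += 8 → s = 8.0000
seg 4 [186.1°–360°] simple-harmonic, h=-6: θ=260.3° here. β=74.2, B=173.9. -6/2·(1 − cos(π·0.4267)) = -2.3151 → s = 5.6849

5.6849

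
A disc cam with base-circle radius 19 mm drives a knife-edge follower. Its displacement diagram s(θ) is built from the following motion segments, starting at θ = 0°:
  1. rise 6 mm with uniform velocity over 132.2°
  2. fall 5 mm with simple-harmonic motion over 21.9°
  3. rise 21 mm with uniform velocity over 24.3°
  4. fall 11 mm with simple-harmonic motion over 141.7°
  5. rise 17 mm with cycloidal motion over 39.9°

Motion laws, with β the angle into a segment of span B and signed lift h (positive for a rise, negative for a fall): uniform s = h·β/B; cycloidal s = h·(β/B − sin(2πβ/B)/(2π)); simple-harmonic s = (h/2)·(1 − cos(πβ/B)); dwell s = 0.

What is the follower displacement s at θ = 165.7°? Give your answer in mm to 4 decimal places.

seg 1 [0°–132.2°] uniform, h=6: full span → s += 6 → s = 6.0000
seg 2 [132.2°–154.1°] simple-harmonic, h=-5: full span → s += -5 → s = 1.0000
seg 3 [154.1°–178.4°] uniform, h=21: θ=165.7° here. β=11.6, B=24.3. 21·11.6/24.3 = 10.0247 → s = 11.0247

11.0247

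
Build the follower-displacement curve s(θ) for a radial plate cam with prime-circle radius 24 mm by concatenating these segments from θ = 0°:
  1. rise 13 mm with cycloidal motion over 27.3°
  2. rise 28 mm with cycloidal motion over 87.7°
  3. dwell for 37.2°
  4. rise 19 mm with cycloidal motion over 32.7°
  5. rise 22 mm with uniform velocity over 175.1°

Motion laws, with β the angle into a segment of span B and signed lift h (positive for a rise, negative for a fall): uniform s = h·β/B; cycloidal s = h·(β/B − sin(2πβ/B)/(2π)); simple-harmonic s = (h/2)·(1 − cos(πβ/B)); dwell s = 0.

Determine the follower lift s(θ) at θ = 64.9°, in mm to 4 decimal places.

seg 1 [0°–27.3°] cycloidal, h=13: full span → s += 13 → s = 13.0000
seg 2 [27.3°–115°] cycloidal, h=28: θ=64.9° here. β=37.6, B=87.7. 28·(0.4287 − sin(2π·0.4287)/(2π)) = 10.0751 → s = 23.0751

23.0751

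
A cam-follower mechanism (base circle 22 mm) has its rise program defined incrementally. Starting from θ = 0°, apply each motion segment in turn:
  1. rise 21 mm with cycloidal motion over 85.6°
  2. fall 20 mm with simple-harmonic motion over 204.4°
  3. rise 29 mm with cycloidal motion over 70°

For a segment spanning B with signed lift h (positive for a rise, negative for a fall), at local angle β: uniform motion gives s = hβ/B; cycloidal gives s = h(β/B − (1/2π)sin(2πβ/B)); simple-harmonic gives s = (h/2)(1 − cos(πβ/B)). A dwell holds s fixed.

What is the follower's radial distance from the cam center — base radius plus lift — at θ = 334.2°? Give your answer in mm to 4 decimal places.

seg 1 [0°–85.6°] cycloidal, h=21: full span → s += 21 → s = 21.0000
seg 2 [85.6°–290°] simple-harmonic, h=-20: full span → s += -20 → s = 1.0000
seg 3 [290°–360°] cycloidal, h=29: θ=334.2° here. β=44.2, B=70. 29·(0.6314 − sin(2π·0.6314)/(2π)) = 21.7042 → s = 22.7042
radial distance = base radius + s = 22 + 22.7042 = 44.7042

44.7042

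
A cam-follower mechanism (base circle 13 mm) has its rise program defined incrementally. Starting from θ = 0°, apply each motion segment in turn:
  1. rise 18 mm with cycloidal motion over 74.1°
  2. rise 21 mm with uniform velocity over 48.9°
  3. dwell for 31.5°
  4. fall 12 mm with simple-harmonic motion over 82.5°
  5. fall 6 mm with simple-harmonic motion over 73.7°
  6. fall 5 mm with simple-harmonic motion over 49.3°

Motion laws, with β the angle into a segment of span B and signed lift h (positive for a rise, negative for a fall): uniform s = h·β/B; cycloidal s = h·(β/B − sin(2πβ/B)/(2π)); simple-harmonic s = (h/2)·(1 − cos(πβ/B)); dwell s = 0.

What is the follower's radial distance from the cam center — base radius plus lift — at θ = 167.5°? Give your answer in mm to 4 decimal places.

seg 1 [0°–74.1°] cycloidal, h=18: full span → s += 18 → s = 18.0000
seg 2 [74.1°–123°] uniform, h=21: full span → s += 21 → s = 39.0000
seg 3 [123°–154.5°] dwell: s stays 39.0000
seg 4 [154.5°–237°] simple-harmonic, h=-12: θ=167.5° here. β=13, B=82.5. -12/2·(1 − cos(π·0.1576)) = -0.7203 → s = 38.2797
radial distance = base radius + s = 13 + 38.2797 = 51.2797

51.2797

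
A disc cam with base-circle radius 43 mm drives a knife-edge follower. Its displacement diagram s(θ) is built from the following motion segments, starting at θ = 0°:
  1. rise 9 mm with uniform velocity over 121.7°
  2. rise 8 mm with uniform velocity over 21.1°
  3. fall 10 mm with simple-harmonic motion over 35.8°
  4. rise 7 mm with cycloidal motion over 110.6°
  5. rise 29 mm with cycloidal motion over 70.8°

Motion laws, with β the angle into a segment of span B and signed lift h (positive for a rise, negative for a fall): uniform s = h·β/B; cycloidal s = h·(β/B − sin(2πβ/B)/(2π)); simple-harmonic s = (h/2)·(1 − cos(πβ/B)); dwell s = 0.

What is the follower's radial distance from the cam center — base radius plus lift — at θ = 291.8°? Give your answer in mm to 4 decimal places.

seg 1 [0°–121.7°] uniform, h=9: full span → s += 9 → s = 9.0000
seg 2 [121.7°–142.8°] uniform, h=8: full span → s += 8 → s = 17.0000
seg 3 [142.8°–178.6°] simple-harmonic, h=-10: full span → s += -10 → s = 7.0000
seg 4 [178.6°–289.2°] cycloidal, h=7: full span → s += 7 → s = 14.0000
seg 5 [289.2°–360°] cycloidal, h=29: θ=291.8° here. β=2.6, B=70.8. 29·(0.0367 − sin(2π·0.0367)/(2π)) = 0.0094 → s = 14.0094
radial distance = base radius + s = 43 + 14.0094 = 57.0094

57.0094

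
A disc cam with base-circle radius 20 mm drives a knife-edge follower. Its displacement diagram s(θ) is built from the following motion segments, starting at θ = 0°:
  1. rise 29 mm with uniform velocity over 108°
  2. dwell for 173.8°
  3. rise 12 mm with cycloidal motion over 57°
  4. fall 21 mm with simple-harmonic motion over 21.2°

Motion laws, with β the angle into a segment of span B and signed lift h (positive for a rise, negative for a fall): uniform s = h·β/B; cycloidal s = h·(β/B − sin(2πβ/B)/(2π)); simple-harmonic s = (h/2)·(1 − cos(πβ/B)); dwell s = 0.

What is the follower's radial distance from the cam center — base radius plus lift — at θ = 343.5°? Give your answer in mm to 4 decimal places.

seg 1 [0°–108°] uniform, h=29: full span → s += 29 → s = 29.0000
seg 2 [108°–281.8°] dwell: s stays 29.0000
seg 3 [281.8°–338.8°] cycloidal, h=12: full span → s += 12 → s = 41.0000
seg 4 [338.8°–360°] simple-harmonic, h=-21: θ=343.5° here. β=4.7, B=21.2. -21/2·(1 − cos(π·0.2217)) = -2.4454 → s = 38.5546
radial distance = base radius + s = 20 + 38.5546 = 58.5546

58.5546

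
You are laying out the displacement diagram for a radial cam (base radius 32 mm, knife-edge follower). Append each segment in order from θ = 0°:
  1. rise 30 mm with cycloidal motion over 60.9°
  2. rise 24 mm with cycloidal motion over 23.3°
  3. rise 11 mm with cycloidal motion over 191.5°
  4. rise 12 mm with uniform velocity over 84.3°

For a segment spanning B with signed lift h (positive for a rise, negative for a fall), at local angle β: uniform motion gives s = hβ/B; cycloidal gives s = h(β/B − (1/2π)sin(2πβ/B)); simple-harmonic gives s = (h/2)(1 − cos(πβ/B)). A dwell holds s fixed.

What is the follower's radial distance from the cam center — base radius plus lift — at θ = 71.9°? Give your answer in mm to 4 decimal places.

seg 1 [0°–60.9°] cycloidal, h=30: full span → s += 30 → s = 30.0000
seg 2 [60.9°–84.2°] cycloidal, h=24: θ=71.9° here. β=11, B=23.3. 24·(0.4721 − sin(2π·0.4721)/(2π)) = 10.6644 → s = 40.6644
radial distance = base radius + s = 32 + 40.6644 = 72.6644

72.6644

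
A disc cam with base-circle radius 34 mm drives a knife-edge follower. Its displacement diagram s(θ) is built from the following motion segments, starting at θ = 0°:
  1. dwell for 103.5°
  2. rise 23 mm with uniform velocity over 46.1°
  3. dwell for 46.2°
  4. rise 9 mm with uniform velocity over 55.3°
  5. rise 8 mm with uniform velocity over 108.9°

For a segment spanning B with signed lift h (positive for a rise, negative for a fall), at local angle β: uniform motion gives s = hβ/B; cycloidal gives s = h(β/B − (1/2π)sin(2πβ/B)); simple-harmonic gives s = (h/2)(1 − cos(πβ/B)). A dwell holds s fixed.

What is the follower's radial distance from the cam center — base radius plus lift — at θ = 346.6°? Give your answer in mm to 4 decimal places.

seg 1 [0°–103.5°] dwell: s stays 0.0000
seg 2 [103.5°–149.6°] uniform, h=23: full span → s += 23 → s = 23.0000
seg 3 [149.6°–195.8°] dwell: s stays 23.0000
seg 4 [195.8°–251.1°] uniform, h=9: full span → s += 9 → s = 32.0000
seg 5 [251.1°–360°] uniform, h=8: θ=346.6° here. β=95.5, B=108.9. 8·95.5/108.9 = 7.0156 → s = 39.0156
radial distance = base radius + s = 34 + 39.0156 = 73.0156

73.0156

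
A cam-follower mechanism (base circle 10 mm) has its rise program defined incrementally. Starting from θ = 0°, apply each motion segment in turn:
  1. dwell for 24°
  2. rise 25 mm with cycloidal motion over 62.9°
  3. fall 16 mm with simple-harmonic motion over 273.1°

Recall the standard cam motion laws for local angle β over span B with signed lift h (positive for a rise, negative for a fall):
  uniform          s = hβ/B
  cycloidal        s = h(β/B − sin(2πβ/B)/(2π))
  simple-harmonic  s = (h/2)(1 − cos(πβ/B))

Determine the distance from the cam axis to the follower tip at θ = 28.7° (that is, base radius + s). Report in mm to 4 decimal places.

seg 1 [0°–24°] dwell: s stays 0.0000
seg 2 [24°–86.9°] cycloidal, h=25: θ=28.7° here. β=4.7, B=62.9. 25·(0.0747 − sin(2π·0.0747)/(2π)) = 0.0679 → s = 0.0679
radial distance = base radius + s = 10 + 0.0679 = 10.0679

10.0679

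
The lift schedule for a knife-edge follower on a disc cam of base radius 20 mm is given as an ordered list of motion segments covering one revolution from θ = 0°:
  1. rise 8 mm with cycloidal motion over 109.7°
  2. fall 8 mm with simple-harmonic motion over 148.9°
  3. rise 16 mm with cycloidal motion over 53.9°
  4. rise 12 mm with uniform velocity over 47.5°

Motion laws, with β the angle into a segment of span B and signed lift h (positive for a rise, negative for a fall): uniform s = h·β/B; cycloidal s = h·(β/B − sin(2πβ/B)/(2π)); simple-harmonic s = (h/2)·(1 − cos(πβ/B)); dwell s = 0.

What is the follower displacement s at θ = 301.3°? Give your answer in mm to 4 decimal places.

seg 1 [0°–109.7°] cycloidal, h=8: full span → s += 8 → s = 8.0000
seg 2 [109.7°–258.6°] simple-harmonic, h=-8: full span → s += -8 → s = 0.0000
seg 3 [258.6°–312.5°] cycloidal, h=16: θ=301.3° here. β=42.7, B=53.9. 16·(0.7922 − sin(2π·0.7922)/(2π)) = 15.1328 → s = 15.1328

15.1328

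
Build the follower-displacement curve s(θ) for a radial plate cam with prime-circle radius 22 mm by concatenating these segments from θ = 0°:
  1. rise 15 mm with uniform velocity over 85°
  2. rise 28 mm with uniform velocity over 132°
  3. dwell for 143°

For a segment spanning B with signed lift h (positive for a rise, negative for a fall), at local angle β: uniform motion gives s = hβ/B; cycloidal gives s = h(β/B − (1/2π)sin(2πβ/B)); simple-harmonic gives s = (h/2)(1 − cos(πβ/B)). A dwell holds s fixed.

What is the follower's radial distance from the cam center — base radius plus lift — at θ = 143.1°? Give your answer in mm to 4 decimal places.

seg 1 [0°–85°] uniform, h=15: full span → s += 15 → s = 15.0000
seg 2 [85°–217°] uniform, h=28: θ=143.1° here. β=58.1, B=132. 28·58.1/132 = 12.3242 → s = 27.3242
radial distance = base radius + s = 22 + 27.3242 = 49.3242

49.3242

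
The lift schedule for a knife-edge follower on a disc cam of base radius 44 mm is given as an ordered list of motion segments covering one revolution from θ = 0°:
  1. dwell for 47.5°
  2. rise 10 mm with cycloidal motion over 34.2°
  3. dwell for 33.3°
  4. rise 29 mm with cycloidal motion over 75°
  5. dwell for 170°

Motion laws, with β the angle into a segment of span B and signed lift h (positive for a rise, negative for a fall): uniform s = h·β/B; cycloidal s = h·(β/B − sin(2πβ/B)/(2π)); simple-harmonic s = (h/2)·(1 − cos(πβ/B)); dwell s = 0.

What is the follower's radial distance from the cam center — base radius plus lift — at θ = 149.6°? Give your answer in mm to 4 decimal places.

seg 1 [0°–47.5°] dwell: s stays 0.0000
seg 2 [47.5°–81.7°] cycloidal, h=10: full span → s += 10 → s = 10.0000
seg 3 [81.7°–115°] dwell: s stays 10.0000
seg 4 [115°–190°] cycloidal, h=29: θ=149.6° here. β=34.6, B=75. 29·(0.4613 − sin(2π·0.4613)/(2π)) = 12.2683 → s = 22.2683
radial distance = base radius + s = 44 + 22.2683 = 66.2683

66.2683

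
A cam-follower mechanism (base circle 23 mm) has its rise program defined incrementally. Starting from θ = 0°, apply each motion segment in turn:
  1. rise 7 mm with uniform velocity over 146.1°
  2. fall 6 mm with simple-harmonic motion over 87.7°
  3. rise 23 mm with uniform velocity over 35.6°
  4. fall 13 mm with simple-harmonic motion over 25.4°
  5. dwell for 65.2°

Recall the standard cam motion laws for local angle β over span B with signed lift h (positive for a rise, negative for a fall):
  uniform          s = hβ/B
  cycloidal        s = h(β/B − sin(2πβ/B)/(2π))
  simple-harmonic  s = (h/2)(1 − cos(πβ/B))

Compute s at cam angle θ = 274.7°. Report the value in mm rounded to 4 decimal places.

seg 1 [0°–146.1°] uniform, h=7: full span → s += 7 → s = 7.0000
seg 2 [146.1°–233.8°] simple-harmonic, h=-6: full span → s += -6 → s = 1.0000
seg 3 [233.8°–269.4°] uniform, h=23: full span → s += 23 → s = 24.0000
seg 4 [269.4°–294.8°] simple-harmonic, h=-13: θ=274.7° here. β=5.3, B=25.4. -13/2·(1 − cos(π·0.2087)) = -1.3473 → s = 22.6527

22.6527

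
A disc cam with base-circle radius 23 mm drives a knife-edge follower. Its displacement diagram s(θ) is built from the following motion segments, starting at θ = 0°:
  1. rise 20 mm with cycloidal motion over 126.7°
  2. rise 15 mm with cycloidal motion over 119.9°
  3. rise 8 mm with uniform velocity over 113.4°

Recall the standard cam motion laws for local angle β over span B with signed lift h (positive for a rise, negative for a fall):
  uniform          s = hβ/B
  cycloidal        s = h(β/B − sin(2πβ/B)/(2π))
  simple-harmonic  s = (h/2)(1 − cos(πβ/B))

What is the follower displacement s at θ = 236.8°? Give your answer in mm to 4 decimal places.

seg 1 [0°–126.7°] cycloidal, h=20: full span → s += 20 → s = 20.0000
seg 2 [126.7°–246.6°] cycloidal, h=15: θ=236.8° here. β=110.1, B=119.9. 15·(0.9183 − sin(2π·0.9183)/(2π)) = 14.9468 → s = 34.9468

34.9468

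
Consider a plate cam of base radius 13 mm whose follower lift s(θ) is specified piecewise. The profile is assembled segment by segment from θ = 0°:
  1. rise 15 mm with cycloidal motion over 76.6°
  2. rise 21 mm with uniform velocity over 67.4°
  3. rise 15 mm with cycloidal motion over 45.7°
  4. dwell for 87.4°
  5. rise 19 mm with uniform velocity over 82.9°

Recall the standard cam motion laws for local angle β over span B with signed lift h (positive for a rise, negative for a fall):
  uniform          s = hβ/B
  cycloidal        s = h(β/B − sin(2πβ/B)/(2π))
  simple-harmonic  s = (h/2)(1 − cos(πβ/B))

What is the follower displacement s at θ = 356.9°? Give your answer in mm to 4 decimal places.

seg 1 [0°–76.6°] cycloidal, h=15: full span → s += 15 → s = 15.0000
seg 2 [76.6°–144°] uniform, h=21: full span → s += 21 → s = 36.0000
seg 3 [144°–189.7°] cycloidal, h=15: full span → s += 15 → s = 51.0000
seg 4 [189.7°–277.1°] dwell: s stays 51.0000
seg 5 [277.1°–360°] uniform, h=19: θ=356.9° here. β=79.8, B=82.9. 19·79.8/82.9 = 18.2895 → s = 69.2895

69.2895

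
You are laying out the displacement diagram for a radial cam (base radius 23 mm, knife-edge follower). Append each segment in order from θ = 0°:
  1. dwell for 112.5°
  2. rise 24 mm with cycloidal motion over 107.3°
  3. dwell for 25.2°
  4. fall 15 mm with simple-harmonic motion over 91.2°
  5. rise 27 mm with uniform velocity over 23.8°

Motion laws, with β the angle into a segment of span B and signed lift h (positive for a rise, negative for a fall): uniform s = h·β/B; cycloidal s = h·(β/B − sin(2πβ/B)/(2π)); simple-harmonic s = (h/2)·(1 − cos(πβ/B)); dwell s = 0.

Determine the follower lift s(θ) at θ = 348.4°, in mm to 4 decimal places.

seg 1 [0°–112.5°] dwell: s stays 0.0000
seg 2 [112.5°–219.8°] cycloidal, h=24: full span → s += 24 → s = 24.0000
seg 3 [219.8°–245°] dwell: s stays 24.0000
seg 4 [245°–336.2°] simple-harmonic, h=-15: full span → s += -15 → s = 9.0000
seg 5 [336.2°–360°] uniform, h=27: θ=348.4° here. β=12.2, B=23.8. 27·12.2/23.8 = 13.8403 → s = 22.8403

22.8403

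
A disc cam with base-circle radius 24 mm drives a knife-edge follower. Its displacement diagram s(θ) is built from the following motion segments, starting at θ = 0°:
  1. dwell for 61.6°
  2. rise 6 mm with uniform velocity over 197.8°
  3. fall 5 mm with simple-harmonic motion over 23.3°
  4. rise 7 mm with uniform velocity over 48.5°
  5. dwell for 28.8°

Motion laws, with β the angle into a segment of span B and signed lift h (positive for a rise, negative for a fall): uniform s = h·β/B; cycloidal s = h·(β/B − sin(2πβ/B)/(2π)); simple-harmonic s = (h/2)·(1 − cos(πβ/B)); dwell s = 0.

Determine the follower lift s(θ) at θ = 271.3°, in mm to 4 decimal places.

seg 1 [0°–61.6°] dwell: s stays 0.0000
seg 2 [61.6°–259.4°] uniform, h=6: full span → s += 6 → s = 6.0000
seg 3 [259.4°–282.7°] simple-harmonic, h=-5: θ=271.3° here. β=11.9, B=23.3. -5/2·(1 − cos(π·0.5107)) = -2.5843 → s = 3.4157

3.4157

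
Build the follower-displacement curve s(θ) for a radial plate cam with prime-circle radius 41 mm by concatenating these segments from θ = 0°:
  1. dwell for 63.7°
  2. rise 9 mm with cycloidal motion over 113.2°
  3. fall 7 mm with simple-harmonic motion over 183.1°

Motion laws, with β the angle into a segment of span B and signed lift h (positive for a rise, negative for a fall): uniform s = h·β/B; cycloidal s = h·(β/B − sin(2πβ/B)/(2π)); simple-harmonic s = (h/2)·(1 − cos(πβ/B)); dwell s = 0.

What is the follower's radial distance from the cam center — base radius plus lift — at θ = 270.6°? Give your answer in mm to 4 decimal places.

seg 1 [0°–63.7°] dwell: s stays 0.0000
seg 2 [63.7°–176.9°] cycloidal, h=9: full span → s += 9 → s = 9.0000
seg 3 [176.9°–360°] simple-harmonic, h=-7: θ=270.6° here. β=93.7, B=183.1. -7/2·(1 − cos(π·0.5117)) = -3.6291 → s = 5.3709
radial distance = base radius + s = 41 + 5.3709 = 46.3709

46.3709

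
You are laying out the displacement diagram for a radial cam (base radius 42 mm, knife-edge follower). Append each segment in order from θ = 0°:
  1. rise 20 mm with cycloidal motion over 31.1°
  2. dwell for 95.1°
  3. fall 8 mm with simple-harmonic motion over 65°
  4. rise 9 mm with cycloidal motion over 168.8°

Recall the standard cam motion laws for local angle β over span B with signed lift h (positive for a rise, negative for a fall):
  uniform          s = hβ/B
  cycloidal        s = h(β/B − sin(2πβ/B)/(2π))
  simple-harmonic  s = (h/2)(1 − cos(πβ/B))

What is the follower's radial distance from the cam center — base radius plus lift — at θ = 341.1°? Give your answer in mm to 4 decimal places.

seg 1 [0°–31.1°] cycloidal, h=20: full span → s += 20 → s = 20.0000
seg 2 [31.1°–126.2°] dwell: s stays 20.0000
seg 3 [126.2°–191.2°] simple-harmonic, h=-8: full span → s += -8 → s = 12.0000
seg 4 [191.2°–360°] cycloidal, h=9: θ=341.1° here. β=149.9, B=168.8. 9·(0.8880 − sin(2π·0.8880)/(2π)) = 8.9189 → s = 20.9189
radial distance = base radius + s = 42 + 20.9189 = 62.9189

62.9189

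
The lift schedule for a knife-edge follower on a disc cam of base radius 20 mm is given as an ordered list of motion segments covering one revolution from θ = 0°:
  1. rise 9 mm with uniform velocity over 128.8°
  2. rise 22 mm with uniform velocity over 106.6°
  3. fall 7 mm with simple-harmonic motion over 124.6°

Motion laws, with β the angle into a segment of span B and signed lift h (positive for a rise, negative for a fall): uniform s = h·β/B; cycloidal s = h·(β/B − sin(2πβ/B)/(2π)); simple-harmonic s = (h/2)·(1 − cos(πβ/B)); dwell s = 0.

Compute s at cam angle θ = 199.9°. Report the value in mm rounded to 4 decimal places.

seg 1 [0°–128.8°] uniform, h=9: full span → s += 9 → s = 9.0000
seg 2 [128.8°–235.4°] uniform, h=22: θ=199.9° here. β=71.1, B=106.6. 22·71.1/106.6 = 14.6735 → s = 23.6735

23.6735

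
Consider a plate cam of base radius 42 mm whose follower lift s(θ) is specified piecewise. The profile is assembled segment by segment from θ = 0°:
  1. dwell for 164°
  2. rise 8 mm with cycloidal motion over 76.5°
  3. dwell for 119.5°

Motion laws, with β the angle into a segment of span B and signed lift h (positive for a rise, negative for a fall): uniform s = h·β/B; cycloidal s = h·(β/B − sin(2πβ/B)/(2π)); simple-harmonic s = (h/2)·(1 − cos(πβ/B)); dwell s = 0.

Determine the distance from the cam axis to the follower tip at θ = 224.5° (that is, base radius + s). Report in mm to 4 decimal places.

seg 1 [0°–164°] dwell: s stays 0.0000
seg 2 [164°–240.5°] cycloidal, h=8: θ=224.5° here. β=60.5, B=76.5. 8·(0.7908 − sin(2π·0.7908)/(2π)) = 7.5583 → s = 7.5583
radial distance = base radius + s = 42 + 7.5583 = 49.5583

49.5583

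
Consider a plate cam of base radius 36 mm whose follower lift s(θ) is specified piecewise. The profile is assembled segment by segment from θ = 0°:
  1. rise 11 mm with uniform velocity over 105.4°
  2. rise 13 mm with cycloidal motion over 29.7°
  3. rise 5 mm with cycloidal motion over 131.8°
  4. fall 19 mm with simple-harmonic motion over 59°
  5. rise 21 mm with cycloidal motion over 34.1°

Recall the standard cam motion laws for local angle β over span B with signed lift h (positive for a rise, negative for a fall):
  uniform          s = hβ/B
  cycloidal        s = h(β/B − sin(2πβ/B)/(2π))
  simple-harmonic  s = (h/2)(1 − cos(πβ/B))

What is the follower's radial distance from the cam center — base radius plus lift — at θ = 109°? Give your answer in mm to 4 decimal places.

seg 1 [0°–105.4°] uniform, h=11: full span → s += 11 → s = 11.0000
seg 2 [105.4°–135.1°] cycloidal, h=13: θ=109° here. β=3.6, B=29.7. 13·(0.1212 − sin(2π·0.1212)/(2π)) = 0.1480 → s = 11.1480
radial distance = base radius + s = 36 + 11.1480 = 47.1480

47.1480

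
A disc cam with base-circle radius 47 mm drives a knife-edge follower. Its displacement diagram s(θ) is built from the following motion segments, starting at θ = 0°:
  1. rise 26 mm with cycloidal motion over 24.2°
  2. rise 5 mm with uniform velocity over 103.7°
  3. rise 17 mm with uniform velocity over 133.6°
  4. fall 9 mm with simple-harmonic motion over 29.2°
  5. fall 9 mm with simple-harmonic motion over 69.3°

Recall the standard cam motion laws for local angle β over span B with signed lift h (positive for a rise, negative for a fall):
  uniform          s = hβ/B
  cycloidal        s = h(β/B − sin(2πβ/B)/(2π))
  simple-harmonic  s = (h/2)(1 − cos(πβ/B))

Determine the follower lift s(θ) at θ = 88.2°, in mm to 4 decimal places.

seg 1 [0°–24.2°] cycloidal, h=26: full span → s += 26 → s = 26.0000
seg 2 [24.2°–127.9°] uniform, h=5: θ=88.2° here. β=64, B=103.7. 5·64/103.7 = 3.0858 → s = 29.0858

29.0858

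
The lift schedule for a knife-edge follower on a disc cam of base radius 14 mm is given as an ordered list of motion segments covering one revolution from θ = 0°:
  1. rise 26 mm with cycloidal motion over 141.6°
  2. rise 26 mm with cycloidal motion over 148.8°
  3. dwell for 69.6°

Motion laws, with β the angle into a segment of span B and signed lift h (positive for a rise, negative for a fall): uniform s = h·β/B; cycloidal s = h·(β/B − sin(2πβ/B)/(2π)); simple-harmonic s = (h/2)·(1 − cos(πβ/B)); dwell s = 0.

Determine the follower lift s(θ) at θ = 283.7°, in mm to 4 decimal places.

seg 1 [0°–141.6°] cycloidal, h=26: full span → s += 26 → s = 26.0000
seg 2 [141.6°–290.4°] cycloidal, h=26: θ=283.7° here. β=142.1, B=148.8. 26·(0.9550 − sin(2π·0.9550)/(2π)) = 25.9844 → s = 51.9844

51.9844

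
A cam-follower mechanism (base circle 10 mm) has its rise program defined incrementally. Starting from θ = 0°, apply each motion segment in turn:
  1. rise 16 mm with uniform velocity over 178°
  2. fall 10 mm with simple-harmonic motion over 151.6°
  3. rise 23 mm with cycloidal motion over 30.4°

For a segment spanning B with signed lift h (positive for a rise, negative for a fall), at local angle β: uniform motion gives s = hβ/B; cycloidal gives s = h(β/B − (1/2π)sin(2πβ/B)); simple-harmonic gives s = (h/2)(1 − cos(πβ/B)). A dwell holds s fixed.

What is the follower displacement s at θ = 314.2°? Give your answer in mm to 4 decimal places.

seg 1 [0°–178°] uniform, h=16: full span → s += 16 → s = 16.0000
seg 2 [178°–329.6°] simple-harmonic, h=-10: θ=314.2° here. β=136.2, B=151.6. -10/2·(1 − cos(π·0.8984)) = -9.7475 → s = 6.2525

6.2525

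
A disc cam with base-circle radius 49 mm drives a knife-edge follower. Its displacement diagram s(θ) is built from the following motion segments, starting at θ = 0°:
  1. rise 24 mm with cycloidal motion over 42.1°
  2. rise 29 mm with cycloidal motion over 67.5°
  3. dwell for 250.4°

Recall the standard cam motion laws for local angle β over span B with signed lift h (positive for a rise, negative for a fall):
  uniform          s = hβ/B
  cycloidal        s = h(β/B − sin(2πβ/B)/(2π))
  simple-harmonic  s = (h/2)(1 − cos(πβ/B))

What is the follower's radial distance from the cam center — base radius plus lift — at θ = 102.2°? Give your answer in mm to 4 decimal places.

seg 1 [0°–42.1°] cycloidal, h=24: full span → s += 24 → s = 24.0000
seg 2 [42.1°–109.6°] cycloidal, h=29: θ=102.2° here. β=60.1, B=67.5. 29·(0.8904 − sin(2π·0.8904)/(2π)) = 28.7545 → s = 52.7545
radial distance = base radius + s = 49 + 52.7545 = 101.7545

101.7545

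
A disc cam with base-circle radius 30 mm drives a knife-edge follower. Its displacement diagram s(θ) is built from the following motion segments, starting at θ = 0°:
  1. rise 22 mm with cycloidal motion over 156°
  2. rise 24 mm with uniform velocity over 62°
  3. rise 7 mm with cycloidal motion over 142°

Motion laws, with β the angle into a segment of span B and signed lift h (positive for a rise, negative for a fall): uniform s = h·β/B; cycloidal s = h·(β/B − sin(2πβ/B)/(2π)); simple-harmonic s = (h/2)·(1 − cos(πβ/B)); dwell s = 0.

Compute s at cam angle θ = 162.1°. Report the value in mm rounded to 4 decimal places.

seg 1 [0°–156°] cycloidal, h=22: full span → s += 22 → s = 22.0000
seg 2 [156°–218°] uniform, h=24: θ=162.1° here. β=6.1, B=62. 24·6.1/62 = 2.3613 → s = 24.3613

24.3613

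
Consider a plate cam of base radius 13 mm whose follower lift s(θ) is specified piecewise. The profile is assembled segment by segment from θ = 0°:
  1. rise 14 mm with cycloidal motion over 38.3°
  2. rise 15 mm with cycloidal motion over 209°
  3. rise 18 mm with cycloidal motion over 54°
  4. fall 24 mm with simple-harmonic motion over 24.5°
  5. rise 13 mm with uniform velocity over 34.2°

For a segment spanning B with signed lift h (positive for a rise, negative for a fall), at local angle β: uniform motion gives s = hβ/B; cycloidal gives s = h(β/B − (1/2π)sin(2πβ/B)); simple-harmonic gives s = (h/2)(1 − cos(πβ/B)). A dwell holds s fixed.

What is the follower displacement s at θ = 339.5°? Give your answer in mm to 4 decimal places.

seg 1 [0°–38.3°] cycloidal, h=14: full span → s += 14 → s = 14.0000
seg 2 [38.3°–247.3°] cycloidal, h=15: full span → s += 15 → s = 29.0000
seg 3 [247.3°–301.3°] cycloidal, h=18: full span → s += 18 → s = 47.0000
seg 4 [301.3°–325.8°] simple-harmonic, h=-24: full span → s += -24 → s = 23.0000
seg 5 [325.8°–360°] uniform, h=13: θ=339.5° here. β=13.7, B=34.2. 13·13.7/34.2 = 5.2076 → s = 28.2076

28.2076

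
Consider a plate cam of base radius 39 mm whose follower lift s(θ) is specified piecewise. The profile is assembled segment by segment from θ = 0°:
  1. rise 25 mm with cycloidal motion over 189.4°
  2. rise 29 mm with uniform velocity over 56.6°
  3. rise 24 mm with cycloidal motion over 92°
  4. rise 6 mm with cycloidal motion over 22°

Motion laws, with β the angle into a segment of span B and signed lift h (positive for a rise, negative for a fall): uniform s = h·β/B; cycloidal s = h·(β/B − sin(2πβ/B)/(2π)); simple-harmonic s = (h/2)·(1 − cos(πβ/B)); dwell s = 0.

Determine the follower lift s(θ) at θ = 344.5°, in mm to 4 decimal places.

seg 1 [0°–189.4°] cycloidal, h=25: full span → s += 25 → s = 25.0000
seg 2 [189.4°–246°] uniform, h=29: full span → s += 29 → s = 54.0000
seg 3 [246°–338°] cycloidal, h=24: full span → s += 24 → s = 78.0000
seg 4 [338°–360°] cycloidal, h=6: θ=344.5° here. β=6.5, B=22. 6·(0.2955 − sin(2π·0.2955)/(2π)) = 0.8565 → s = 78.8565

78.8565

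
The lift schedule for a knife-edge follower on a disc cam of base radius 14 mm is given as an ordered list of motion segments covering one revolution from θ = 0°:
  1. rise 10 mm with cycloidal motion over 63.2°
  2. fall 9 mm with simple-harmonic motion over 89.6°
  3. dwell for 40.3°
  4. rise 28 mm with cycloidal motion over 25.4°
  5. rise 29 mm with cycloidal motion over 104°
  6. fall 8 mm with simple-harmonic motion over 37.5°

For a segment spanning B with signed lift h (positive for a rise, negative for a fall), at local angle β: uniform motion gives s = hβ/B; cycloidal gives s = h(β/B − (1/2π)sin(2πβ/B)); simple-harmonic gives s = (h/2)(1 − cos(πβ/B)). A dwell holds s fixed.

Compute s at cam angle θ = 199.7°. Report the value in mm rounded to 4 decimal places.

seg 1 [0°–63.2°] cycloidal, h=10: full span → s += 10 → s = 10.0000
seg 2 [63.2°–152.8°] simple-harmonic, h=-9: full span → s += -9 → s = 1.0000
seg 3 [152.8°–193.1°] dwell: s stays 1.0000
seg 4 [193.1°–218.5°] cycloidal, h=28: θ=199.7° here. β=6.6, B=25.4. 28·(0.2598 − sin(2π·0.2598)/(2π)) = 2.8278 → s = 3.8278

3.8278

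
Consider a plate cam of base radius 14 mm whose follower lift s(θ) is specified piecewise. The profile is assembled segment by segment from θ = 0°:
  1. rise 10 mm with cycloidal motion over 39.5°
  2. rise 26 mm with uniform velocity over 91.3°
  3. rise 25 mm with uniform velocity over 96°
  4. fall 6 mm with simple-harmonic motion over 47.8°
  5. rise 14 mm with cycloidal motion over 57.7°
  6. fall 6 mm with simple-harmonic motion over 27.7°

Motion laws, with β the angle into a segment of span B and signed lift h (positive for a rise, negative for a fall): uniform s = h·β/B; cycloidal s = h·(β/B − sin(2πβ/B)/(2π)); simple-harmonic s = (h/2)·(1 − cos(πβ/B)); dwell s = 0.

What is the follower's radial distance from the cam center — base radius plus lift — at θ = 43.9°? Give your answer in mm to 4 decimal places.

seg 1 [0°–39.5°] cycloidal, h=10: full span → s += 10 → s = 10.0000
seg 2 [39.5°–130.8°] uniform, h=26: θ=43.9° here. β=4.4, B=91.3. 26·4.4/91.3 = 1.2530 → s = 11.2530
radial distance = base radius + s = 14 + 11.2530 = 25.2530

25.2530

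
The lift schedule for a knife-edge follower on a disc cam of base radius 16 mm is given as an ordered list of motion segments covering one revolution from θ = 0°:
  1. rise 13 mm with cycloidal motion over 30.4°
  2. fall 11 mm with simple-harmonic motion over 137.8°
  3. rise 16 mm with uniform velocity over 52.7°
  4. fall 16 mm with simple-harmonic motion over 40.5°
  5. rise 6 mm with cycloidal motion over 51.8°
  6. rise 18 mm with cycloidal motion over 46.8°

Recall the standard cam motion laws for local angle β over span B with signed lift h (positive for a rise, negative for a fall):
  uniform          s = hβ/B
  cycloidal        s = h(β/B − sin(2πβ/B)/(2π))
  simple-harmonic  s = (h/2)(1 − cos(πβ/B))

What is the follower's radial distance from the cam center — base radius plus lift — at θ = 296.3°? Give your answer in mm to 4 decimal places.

seg 1 [0°–30.4°] cycloidal, h=13: full span → s += 13 → s = 13.0000
seg 2 [30.4°–168.2°] simple-harmonic, h=-11: full span → s += -11 → s = 2.0000
seg 3 [168.2°–220.9°] uniform, h=16: full span → s += 16 → s = 18.0000
seg 4 [220.9°–261.4°] simple-harmonic, h=-16: full span → s += -16 → s = 2.0000
seg 5 [261.4°–313.2°] cycloidal, h=6: θ=296.3° here. β=34.9, B=51.8. 6·(0.6737 − sin(2π·0.6737)/(2π)) = 4.8899 → s = 6.8899
radial distance = base radius + s = 16 + 6.8899 = 22.8899

22.8899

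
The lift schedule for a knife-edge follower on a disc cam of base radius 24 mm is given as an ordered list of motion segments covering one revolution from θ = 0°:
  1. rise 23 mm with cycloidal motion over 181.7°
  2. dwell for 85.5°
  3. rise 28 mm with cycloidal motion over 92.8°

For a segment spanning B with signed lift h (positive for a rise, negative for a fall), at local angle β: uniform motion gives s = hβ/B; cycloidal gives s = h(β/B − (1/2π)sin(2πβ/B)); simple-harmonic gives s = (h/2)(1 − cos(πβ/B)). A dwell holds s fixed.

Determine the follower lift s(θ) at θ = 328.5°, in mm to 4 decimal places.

seg 1 [0°–181.7°] cycloidal, h=23: full span → s += 23 → s = 23.0000
seg 2 [181.7°–267.2°] dwell: s stays 23.0000
seg 3 [267.2°–360°] cycloidal, h=28: θ=328.5° here. β=61.3, B=92.8. 28·(0.6606 − sin(2π·0.6606)/(2π)) = 22.2667 → s = 45.2667

45.2667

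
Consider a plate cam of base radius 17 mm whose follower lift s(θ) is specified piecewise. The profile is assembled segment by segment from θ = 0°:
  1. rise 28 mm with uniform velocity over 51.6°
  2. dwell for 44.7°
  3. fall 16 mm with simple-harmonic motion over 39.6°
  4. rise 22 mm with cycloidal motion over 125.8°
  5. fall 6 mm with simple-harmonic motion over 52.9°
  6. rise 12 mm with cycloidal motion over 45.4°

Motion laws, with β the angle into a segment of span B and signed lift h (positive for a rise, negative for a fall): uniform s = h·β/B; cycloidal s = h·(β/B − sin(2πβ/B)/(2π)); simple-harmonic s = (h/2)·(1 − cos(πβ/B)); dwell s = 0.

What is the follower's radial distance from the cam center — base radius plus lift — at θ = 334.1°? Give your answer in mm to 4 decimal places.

seg 1 [0°–51.6°] uniform, h=28: full span → s += 28 → s = 28.0000
seg 2 [51.6°–96.3°] dwell: s stays 28.0000
seg 3 [96.3°–135.9°] simple-harmonic, h=-16: full span → s += -16 → s = 12.0000
seg 4 [135.9°–261.7°] cycloidal, h=22: full span → s += 22 → s = 34.0000
seg 5 [261.7°–314.6°] simple-harmonic, h=-6: full span → s += -6 → s = 28.0000
seg 6 [314.6°–360°] cycloidal, h=12: θ=334.1° here. β=19.5, B=45.4. 12·(0.4295 − sin(2π·0.4295)/(2π)) = 4.3357 → s = 32.3357
radial distance = base radius + s = 17 + 32.3357 = 49.3357

49.3357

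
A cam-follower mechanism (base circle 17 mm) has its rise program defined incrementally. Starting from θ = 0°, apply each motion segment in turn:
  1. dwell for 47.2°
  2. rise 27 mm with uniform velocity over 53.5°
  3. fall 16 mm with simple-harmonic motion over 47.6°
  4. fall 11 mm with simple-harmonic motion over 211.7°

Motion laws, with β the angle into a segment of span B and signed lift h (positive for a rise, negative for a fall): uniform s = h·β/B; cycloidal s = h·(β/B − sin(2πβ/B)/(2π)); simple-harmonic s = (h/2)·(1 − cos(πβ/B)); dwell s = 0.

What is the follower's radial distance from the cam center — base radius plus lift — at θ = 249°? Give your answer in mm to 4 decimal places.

seg 1 [0°–47.2°] dwell: s stays 0.0000
seg 2 [47.2°–100.7°] uniform, h=27: full span → s += 27 → s = 27.0000
seg 3 [100.7°–148.3°] simple-harmonic, h=-16: full span → s += -16 → s = 11.0000
seg 4 [148.3°–360°] simple-harmonic, h=-11: θ=249° here. β=100.7, B=211.7. -11/2·(1 − cos(π·0.4757)) = -5.0801 → s = 5.9199
radial distance = base radius + s = 17 + 5.9199 = 22.9199

22.9199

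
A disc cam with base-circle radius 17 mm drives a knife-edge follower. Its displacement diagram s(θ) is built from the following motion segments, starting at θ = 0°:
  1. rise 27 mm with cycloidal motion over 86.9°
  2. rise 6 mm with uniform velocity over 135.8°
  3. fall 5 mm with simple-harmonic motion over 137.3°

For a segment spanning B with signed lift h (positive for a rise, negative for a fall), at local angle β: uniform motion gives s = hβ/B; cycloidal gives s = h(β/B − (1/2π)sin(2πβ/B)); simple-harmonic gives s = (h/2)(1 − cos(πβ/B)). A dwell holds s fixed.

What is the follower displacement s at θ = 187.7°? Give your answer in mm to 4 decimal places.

seg 1 [0°–86.9°] cycloidal, h=27: full span → s += 27 → s = 27.0000
seg 2 [86.9°–222.7°] uniform, h=6: θ=187.7° here. β=100.8, B=135.8. 6·100.8/135.8 = 4.4536 → s = 31.4536

31.4536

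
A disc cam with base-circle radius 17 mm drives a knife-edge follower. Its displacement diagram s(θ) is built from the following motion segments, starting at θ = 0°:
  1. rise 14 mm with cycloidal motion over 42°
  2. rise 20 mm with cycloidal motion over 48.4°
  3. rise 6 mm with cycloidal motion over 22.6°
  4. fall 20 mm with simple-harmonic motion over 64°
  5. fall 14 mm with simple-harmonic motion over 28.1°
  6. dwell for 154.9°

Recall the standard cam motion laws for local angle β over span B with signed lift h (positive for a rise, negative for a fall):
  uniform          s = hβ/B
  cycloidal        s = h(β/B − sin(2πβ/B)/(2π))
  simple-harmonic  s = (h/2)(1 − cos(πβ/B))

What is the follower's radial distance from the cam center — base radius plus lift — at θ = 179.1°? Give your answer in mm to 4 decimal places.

seg 1 [0°–42°] cycloidal, h=14: full span → s += 14 → s = 14.0000
seg 2 [42°–90.4°] cycloidal, h=20: full span → s += 20 → s = 34.0000
seg 3 [90.4°–113°] cycloidal, h=6: full span → s += 6 → s = 40.0000
seg 4 [113°–177°] simple-harmonic, h=-20: full span → s += -20 → s = 20.0000
seg 5 [177°–205.1°] simple-harmonic, h=-14: θ=179.1° here. β=2.1, B=28.1. -14/2·(1 − cos(π·0.0747)) = -0.1920 → s = 19.8080
radial distance = base radius + s = 17 + 19.8080 = 36.8080

36.8080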